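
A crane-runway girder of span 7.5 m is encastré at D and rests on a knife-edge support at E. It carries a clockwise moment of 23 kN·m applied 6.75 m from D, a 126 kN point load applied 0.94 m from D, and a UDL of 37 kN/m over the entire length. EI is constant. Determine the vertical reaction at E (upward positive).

R_E = 111.5 kN

Choose R_E as the redundant. The primary structure is the cantilever fixed at D.
Downward deflection at the released point E due to the loads:
  clockwise couple 23 at a = 6.75: M₀a(2L − a)/(2EI) = 640.4/EI
  point load 126 at a = 0.94: Pa²(3L − a)/(6EI) = 400.1/EI
  UDL 37: wL⁴/(8EI) = 14634/EI
  δ_0 = 15674/EI
Flexibility coefficient — unit upward force at E: δ_{EE} = L³/(3EI) = 140.6/EI.
The prop prevents deflection at E: R_E = δ_0/δ_{EE} = 15674/140.6 = 111.5 kN.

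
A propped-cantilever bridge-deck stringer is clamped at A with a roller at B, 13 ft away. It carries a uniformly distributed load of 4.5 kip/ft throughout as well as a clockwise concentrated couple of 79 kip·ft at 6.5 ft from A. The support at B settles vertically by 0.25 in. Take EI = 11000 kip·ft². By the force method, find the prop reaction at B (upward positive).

R_B = 28.46 kip

Remove the prop at B; the released (primary) structure is a cantilever built in at A.
Downward deflection at the released point B due to the loads:
  UDL 4.5: wL⁴/(8EI) = 16066/EI
  clockwise couple 79 at a = 6.5: M₀a(2L − a)/(2EI) = 5007/EI
  δ_0 = 21072/EI
Tip deflection under a unit load at B: L³/(3EI) = 732.3/EI.
With EI = 11000 kip·ft²: δ_0 = 1.9157 ft and δ_{BB} = 0.066576 ft/kip.
Compatibility — the beam at B must follow the support down by 0.02083 ft: δ_0 − R_B·δ_{BB} = 0.02083, so R_B = (1.9157 − 0.02083)/0.066576 = 28.46 kip.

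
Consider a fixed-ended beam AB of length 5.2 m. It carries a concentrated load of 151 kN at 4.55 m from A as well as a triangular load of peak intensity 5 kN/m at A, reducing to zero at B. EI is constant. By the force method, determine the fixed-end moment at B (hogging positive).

Take the two fixed-end moments M_A, M_B as redundants; the released structure is the simple span AB.
Simple-span end rotations at A and B under the given loads:
  at A: point load 151 at a = 4.55: Pab(L + b)/(6LEI) = 83.73/EI
  at B: point load 151 at a = 4.55: Pab(L + a)/(6LEI) = 139.6/EI
  at A: triangular load, peak 5: w₀L³/(45EI) = 15.62/EI
  at B: triangular load, peak 5: 7w₀L³/(360EI) = 13.67/EI
  θ_A0 = 99.36/EI,  θ_B0 = 153.2/EI
Flexibility coefficients: a unit moment at one end gives L/(3EI) there and L/(6EI) at the far end, so f₁₁ = f₂₂ = 1.733/EI and f₁₂ = f₂₁ = 0.8667/EI.
Compatibility — zero rotation at each built-in end:
  1.733 M_A + 0.8667 M_B = 99.36
  0.8667 M_A + 1.733 M_B = 153.2
Solving the pair gives M_A = 17.5 kN·m and M_B = 79.65 kN·m (hogging).

M_B = 79.65 kN·m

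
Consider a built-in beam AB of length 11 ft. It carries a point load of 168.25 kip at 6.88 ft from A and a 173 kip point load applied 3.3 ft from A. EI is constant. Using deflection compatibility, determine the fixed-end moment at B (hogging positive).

Take the two fixed-end moments M_A, M_B as redundants; the released structure is the simple span AB.
End rotations of the released simple span under the applied load (×1/EI):
  at A: point load 168.25 at a = 6.88: Pab(L + b)/(6LEI) = 1093/EI
  at B: point load 168.25 at a = 6.88: Pab(L + a)/(6LEI) = 1292/EI
  at A: point load 173 at a = 3.3: Pab(L + b)/(6LEI) = 1246/EI
  at B: point load 173 at a = 3.3: Pab(L + a)/(6LEI) = 952.5/EI
  θ_A0 = 2338/EI,  θ_B0 = 2244/EI
Flexibility coefficients: a unit moment at one end gives L/(3EI) there and L/(6EI) at the far end, so f₁₁ = f₂₂ = 3.667/EI and f₁₂ = f₂₁ = 1.833/EI.
Compatibility — zero rotation at each built-in end:
  3.667 M_A + 1.833 M_B = 2338
  1.833 M_A + 3.667 M_B = 2244
Solving the pair gives M_A = 442.1 kip·ft and M_B = 391.1 kip·ft (hogging).

M_B = 391.1 kip·ft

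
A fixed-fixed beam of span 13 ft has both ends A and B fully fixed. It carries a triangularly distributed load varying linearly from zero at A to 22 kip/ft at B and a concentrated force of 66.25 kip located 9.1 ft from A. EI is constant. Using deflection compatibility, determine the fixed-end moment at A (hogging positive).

M_A = 178.2 kip·ft

Take the two fixed-end moments M_A, M_B as redundants; the released structure is the simple span AB.
On the primary (simply-supported) span, the end slopes from the loading are:
  at A: triangular load, peak 22: 7w₀L³/(360EI) = 939.8/EI
  at B: triangular load, peak 22: w₀L³/(45EI) = 1074/EI
  at A: point load 66.25 at a = 9.1: Pab(L + b)/(6LEI) = 509.4/EI
  at B: point load 66.25 at a = 9.1: Pab(L + a)/(6LEI) = 666.2/EI
  θ_A0 = 1449/EI,  θ_B0 = 1740/EI
Flexibility coefficients: a unit moment at one end gives L/(3EI) there and L/(6EI) at the far end, so f₁₁ = f₂₂ = 4.333/EI and f₁₂ = f₂₁ = 2.167/EI.
Compatibility — zero rotation at each built-in end:
  4.333 M_A + 2.167 M_B = 1449
  2.167 M_A + 4.333 M_B = 1740
Solving the pair gives M_A = 178.2 kip·ft and M_B = 312.5 kip·ft (hogging).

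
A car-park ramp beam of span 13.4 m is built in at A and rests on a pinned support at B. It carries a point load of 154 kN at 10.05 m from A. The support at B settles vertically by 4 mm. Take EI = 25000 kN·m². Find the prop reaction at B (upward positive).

Take the reaction at B as the redundant and release it; the primary structure is a cantilever fixed at A.
Downward deflection at the released point B due to the loads:
  point load 154 at a = 10.05: Pa²(3L − a)/(6EI) = 78161/EI
Flexibility coefficient — unit upward force at B: δ_{BB} = L³/(3EI) = 802/EI.
With EI = 25000 kN·m²: δ_0 = 3.1264 m and δ_{BB} = 0.032081 m/kN.
Compatibility — the beam at B must follow the support down by 0.004 m: δ_0 − R_B·δ_{BB} = 0.004, so R_B = (3.1264 − 0.004)/0.032081 = 97.33 kN.

R_B = 97.33 kN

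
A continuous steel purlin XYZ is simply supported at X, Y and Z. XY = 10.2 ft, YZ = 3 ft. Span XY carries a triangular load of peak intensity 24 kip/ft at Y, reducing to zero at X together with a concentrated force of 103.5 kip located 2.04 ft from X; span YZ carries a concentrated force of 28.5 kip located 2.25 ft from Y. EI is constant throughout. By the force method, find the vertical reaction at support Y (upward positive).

Release continuity at Y by inserting a hinge; the redundant is the internal moment M_Y. The primary structure is two simply-supported spans XY and YZ.
Discontinuity in slope at Y on the released structure — sum the simple-span end rotations:
  span XY: triangular load, peak 24: w₀L³/(45EI) = 566/EI
  span XY: point load 103.5 at a = 2.04: Pab(L + a)/(6LEI) = 344.6/EI
  span YZ: point load 28.5 at a = 2.25: Pab(L + b)/(6LEI) = 10.02/EI
  relative rotation θ_0 = (910.6 + 10.02)/EI = 920.6/EI
A unit hogging moment at Y produces rotation L₁/(3EI) + L₂/(3EI) = 4.4/EI.
Slope continuity at Y: θ_0 = M_Y·4.4/EI, so M_Y = 920.6/4.4 = 209.2 kip·ft (hogging).
Span XY, ΣM about X with M_Y applied at Y: R_Y^{XY}·10.2 = 1043 + 209.2, so R_Y^{XY} = 122.8 kip and R_X = 225.9 − 122.8 = 103.1 kip.
Span YZ, ΣM about Z: R_Y^{YZ}·3 = 21.38 + 209.2, so R_Y^{YZ} = 76.87 kip and R_Z = 28.5 − 76.87 = -48.37 kip.
R_Y = 122.8 + 76.87 = 199.7 kip.

R_Y = 199.7 kip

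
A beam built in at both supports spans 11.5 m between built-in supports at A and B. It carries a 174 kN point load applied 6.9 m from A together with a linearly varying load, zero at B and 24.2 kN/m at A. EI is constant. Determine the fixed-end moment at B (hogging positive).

M_B = 394.8 kN·m

Release both end moments; the primary structure is a simply-supported span AB with redundants M_A and M_B.
Simple-span end rotations at A and B under the given loads:
  at A: point load 174 at a = 6.9: Pab(L + b)/(6LEI) = 1289/EI
  at B: point load 174 at a = 6.9: Pab(L + a)/(6LEI) = 1473/EI
  at A: triangular load, peak 24.2: w₀L³/(45EI) = 817.9/EI
  at B: triangular load, peak 24.2: 7w₀L³/(360EI) = 715.7/EI
  θ_A0 = 2107/EI,  θ_B0 = 2188/EI
Flexibility coefficients: a unit moment at one end gives L/(3EI) there and L/(6EI) at the far end, so f₁₁ = f₂₂ = 3.833/EI and f₁₂ = f₂₁ = 1.917/EI.
Compatibility — zero rotation at each built-in end:
  3.833 M_A + 1.917 M_B = 2107
  1.917 M_A + 3.833 M_B = 2188
Solving the pair gives M_A = 352.1 kN·m and M_B = 394.8 kN·m (hogging).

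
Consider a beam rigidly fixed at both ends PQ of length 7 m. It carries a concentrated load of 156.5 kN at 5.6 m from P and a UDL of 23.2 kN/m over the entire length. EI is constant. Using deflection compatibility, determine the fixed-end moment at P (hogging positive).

Take the two fixed-end moments M_P, M_Q as redundants; the released structure is the simple span PQ.
End rotations of the released simple span under the applied load (×1/EI):
  at P: point load 156.5 at a = 5.6: Pab(L + b)/(6LEI) = 245.4/EI
  at Q: point load 156.5 at a = 5.6: Pab(L + a)/(6LEI) = 368.1/EI
  at P: UDL 23.2: wL³/(24EI) = 331.6/EI
  at Q: UDL 23.2: wL³/(24EI) = 331.6/EI
  θ_P0 = 577/EI,  θ_Q0 = 699.7/EI
Flexibility coefficients: a unit moment at one end gives L/(3EI) there and L/(6EI) at the far end, so f₁₁ = f₂₂ = 2.333/EI and f₁₂ = f₂₁ = 1.167/EI.
Compatibility — zero rotation at each built-in end:
  2.333 M_P + 1.167 M_Q = 577
  1.167 M_P + 2.333 M_Q = 699.7
Solving the pair gives M_P = 129.8 kN·m and M_Q = 235 kN·m (hogging).

M_P = 129.8 kN·m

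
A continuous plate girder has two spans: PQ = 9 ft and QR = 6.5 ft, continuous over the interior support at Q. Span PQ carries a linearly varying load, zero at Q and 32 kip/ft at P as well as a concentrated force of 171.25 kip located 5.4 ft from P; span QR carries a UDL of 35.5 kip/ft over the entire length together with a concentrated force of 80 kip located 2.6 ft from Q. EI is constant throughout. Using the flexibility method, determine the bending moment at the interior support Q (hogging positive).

Take M_Q as the redundant. Released structure: two simple spans PQ and QR with a hinge at Q.
End slopes at the hinge Q, treating each span as simply supported:
  span PQ: triangular load, peak 32: 7w₀L³/(360EI) = 453.6/EI
  span PQ: point load 171.25 at a = 5.4: Pab(L + a)/(6LEI) = 887.8/EI
  span QR: UDL 35.5: wL³/(24EI) = 406.2/EI
  span QR: point load 80 at a = 2.6: Pab(L + b)/(6LEI) = 216.3/EI
  relative rotation θ_0 = (1341 + 622.5)/EI = 1964/EI
A unit hogging moment at Q produces rotation L₁/(3EI) + L₂/(3EI) = 5.167/EI.
Compatibility: M_Q·(L₁+L₂)/(3EI) = θ_0, giving M_Q = 380.1 kip·ft (hogging).

M_Q = 380.1 kip·ft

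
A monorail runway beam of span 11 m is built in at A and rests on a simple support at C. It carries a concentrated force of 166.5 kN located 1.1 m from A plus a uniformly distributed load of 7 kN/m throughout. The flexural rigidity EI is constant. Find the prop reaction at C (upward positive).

R_C = 31.29 kN

Take the reaction at C as the redundant and release it; the primary structure is a cantilever fixed at A.
Deflection at C on the released cantilever, summing each load's contribution:
  point load 166.5 at a = 1.1: Pa²(3L − a)/(6EI) = 1071/EI
  UDL 7: wL⁴/(8EI) = 12811/EI
  δ_0 = 13882/EI
Tip deflection under a unit load at C: L³/(3EI) = 443.7/EI.
The prop prevents deflection at C: R_C = δ_0/δ_{CC} = 13882/443.7 = 31.29 kN.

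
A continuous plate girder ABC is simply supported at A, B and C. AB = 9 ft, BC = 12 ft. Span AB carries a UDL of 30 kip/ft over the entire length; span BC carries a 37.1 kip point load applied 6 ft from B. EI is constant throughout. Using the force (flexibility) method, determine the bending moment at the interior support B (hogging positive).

M_B = 177.9 kip·ft

Insert a hinge at B; M_B is the redundant, and each span becomes simply supported.
End slopes at the hinge B, treating each span as simply supported:
  span AB: UDL 30: wL³/(24EI) = 911.2/EI
  span BC: point load 37.1 at a = 6: Pab(L + b)/(6LEI) = 333.9/EI
  relative rotation θ_0 = (911.2 + 333.9)/EI = 1245/EI
A unit hogging moment at B produces rotation L₁/(3EI) + L₂/(3EI) = 7/EI.
Compatibility: M_B·(L₁+L₂)/(3EI) = θ_0, giving M_B = 177.9 kip·ft (hogging).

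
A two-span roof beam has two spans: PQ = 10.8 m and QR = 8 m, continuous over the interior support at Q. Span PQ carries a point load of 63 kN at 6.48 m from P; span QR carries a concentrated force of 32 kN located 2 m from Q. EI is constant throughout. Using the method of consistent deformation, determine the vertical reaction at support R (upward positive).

Take M_Q as the redundant. Released structure: two simple spans PQ and QR with a hinge at Q.
End slopes at the hinge Q, treating each span as simply supported:
  span PQ: point load 63 at a = 6.48: Pab(L + a)/(6LEI) = 470.3/EI
  span QR: point load 32 at a = 2: Pab(L + b)/(6LEI) = 112/EI
  relative rotation θ_0 = (470.3 + 112)/EI = 582.3/EI
A unit hogging moment at Q produces rotation L₁/(3EI) + L₂/(3EI) = 6.267/EI.
Slope continuity at Q: θ_0 = M_Q·6.267/EI, so M_Q = 582.3/6.267 = 92.92 kN·m (hogging).
Span QR, ΣM about R: R_Q^{QR}·8 = 192 + 92.92, so R_Q^{QR} = 35.61 kN and R_R = 32 − 35.61 = -3.615 kN.

R_R = -3.615 kN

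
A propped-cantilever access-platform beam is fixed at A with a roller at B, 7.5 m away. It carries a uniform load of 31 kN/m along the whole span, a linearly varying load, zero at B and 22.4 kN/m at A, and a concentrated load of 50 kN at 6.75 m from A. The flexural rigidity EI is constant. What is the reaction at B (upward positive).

Choose R_B as the redundant. The primary structure is the cantilever fixed at A.
Primary-structure tip deflection at B by superposition:
  UDL 31: wL⁴/(8EI) = 12261/EI
  triangular load, peak 22.4 at the fixed end: w₀L⁴/(30EI) = 2362/EI
  point load 50 at a = 6.75: Pa²(3L − a)/(6EI) = 5980/EI
  δ_0 = 20603/EI
Flexibility coefficient — unit upward force at B: δ_{BB} = L³/(3EI) = 140.6/EI.
The prop prevents deflection at B: R_B = δ_0/δ_{BB} = 20603/140.6 = 146.5 kN.

R_B = 146.5 kN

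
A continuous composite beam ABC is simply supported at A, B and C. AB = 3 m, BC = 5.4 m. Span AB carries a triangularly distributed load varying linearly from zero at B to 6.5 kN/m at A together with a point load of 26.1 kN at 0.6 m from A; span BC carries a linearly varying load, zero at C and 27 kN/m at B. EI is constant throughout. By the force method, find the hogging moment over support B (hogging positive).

Release continuity at B by inserting a hinge; the redundant is the internal moment M_B. The primary structure is two simply-supported spans AB and BC.
Rotations at B on the released spans (each span's end-slope, ×1/EI):
  span AB: triangular load, peak 6.5: 7w₀L³/(360EI) = 3.413/EI
  span AB: point load 26.1 at a = 0.6: Pab(L + a)/(6LEI) = 7.517/EI
  span BC: triangular load, peak 27: w₀L³/(45EI) = 94.48/EI
  relative rotation θ_0 = (10.93 + 94.48)/EI = 105.4/EI
A unit hogging moment at B produces rotation L₁/(3EI) + L₂/(3EI) = 2.8/EI.
Slope continuity at B: θ_0 = M_B·2.8/EI, so M_B = 105.4/2.8 = 37.65 kN·m (hogging).

M_B = 37.65 kN·m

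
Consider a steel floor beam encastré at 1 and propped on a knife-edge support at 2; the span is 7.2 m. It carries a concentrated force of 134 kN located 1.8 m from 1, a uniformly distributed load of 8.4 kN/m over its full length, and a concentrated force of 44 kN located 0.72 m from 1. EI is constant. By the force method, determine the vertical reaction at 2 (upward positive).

R_2 = 34.83 kN

Remove the prop at 2; the released (primary) structure is a cantilever built in at 1.
Free-end deflection of the primary structure under the applied loading (downward +):
  point load 134 at a = 1.8: Pa²(3L − a)/(6EI) = 1433/EI
  UDL 8.4: wL⁴/(8EI) = 2822/EI
  point load 44 at a = 0.72: Pa²(3L − a)/(6EI) = 79.38/EI
  δ_0 = 4334/EI
Tip deflection under a unit load at 2: L³/(3EI) = 124.4/EI.
The prop prevents deflection at 2: R_2 = δ_0/δ_{22} = 4334/124.4 = 34.83 kN.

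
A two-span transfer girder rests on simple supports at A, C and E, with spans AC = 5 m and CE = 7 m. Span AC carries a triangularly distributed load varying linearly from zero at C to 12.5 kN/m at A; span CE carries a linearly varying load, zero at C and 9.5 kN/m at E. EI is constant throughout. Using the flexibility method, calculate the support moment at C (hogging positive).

Release continuity at C by inserting a hinge; the redundant is the internal moment M_C. The primary structure is two simply-supported spans AC and CE.
End slopes at the hinge C, treating each span as simply supported:
  span AC: triangular load, peak 12.5: 7w₀L³/(360EI) = 30.38/EI
  span CE: triangular load, peak 9.5: 7w₀L³/(360EI) = 63.36/EI
  relative rotation θ_0 = (30.38 + 63.36)/EI = 93.74/EI
A unit hogging moment at C produces rotation L₁/(3EI) + L₂/(3EI) = 4/EI.
Compatibility: M_C·(L₁+L₂)/(3EI) = θ_0, giving M_C = 23.44 kN·m (hogging).

M_C = 23.44 kN·m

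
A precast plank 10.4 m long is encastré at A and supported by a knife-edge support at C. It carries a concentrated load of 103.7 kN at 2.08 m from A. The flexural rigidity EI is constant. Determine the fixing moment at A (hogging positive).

Remove the prop at C; the released (primary) structure is a cantilever built in at A.
Primary-structure tip deflection at C by superposition:
  point load 103.7 at a = 2.08: Pa²(3L − a)/(6EI) = 2177/EI
Tip deflection under a unit load at C: L³/(3EI) = 375/EI.
Compatibility at C: δ_0 − R_C·δ_{CC} = 0, so R_C = 2177/375 = 5.807 kN.
Moment equilibrium about A: M_A = Σ(load moments about A) − R_C·L = 215.7 − 5.807×10.4 = 155.3 kN·m.

M_A = 155.3 kN·m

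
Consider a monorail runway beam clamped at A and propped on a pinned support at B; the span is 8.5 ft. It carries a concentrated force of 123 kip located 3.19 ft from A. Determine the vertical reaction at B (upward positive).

Release the roller at B. Primary structure: cantilever fixed at A.
Downward deflection at the released point B due to the loads:
  point load 123 at a = 3.19: Pa²(3L − a)/(6EI) = 4654/EI
Flexibility coefficient — unit upward force at B: δ_{BB} = L³/(3EI) = 204.7/EI.
Compatibility at B: δ_0 − R_B·δ_{BB} = 0, so R_B = 4654/204.7 = 22.74 kip.

R_B = 22.74 kip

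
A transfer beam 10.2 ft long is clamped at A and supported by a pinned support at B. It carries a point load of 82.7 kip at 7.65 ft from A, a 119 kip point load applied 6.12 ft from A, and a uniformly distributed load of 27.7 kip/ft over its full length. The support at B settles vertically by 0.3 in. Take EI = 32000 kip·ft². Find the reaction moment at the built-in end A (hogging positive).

Release the roller at B. Primary structure: cantilever fixed at A.
Downward deflection at the released point B due to the loads:
  point load 82.7 at a = 7.65: Pa²(3L − a)/(6EI) = 18512/EI
  point load 119 at a = 6.12: Pa²(3L − a)/(6EI) = 18185/EI
  UDL 27.7: wL⁴/(8EI) = 37479/EI
  δ_0 = 74176/EI
Flexibility coefficient — unit upward force at B: δ_{BB} = L³/(3EI) = 353.7/EI.
With EI = 32000 kip·ft²: δ_0 = 2.318 ft and δ_{BB} = 0.011054 ft/kip.
Compatibility — the beam at B must follow the support down by 0.025 ft: δ_0 − R_B·δ_{BB} = 0.025, so R_B = (2.318 − 0.025)/0.011054 = 207.4 kip.
Moment equilibrium about A: M_A = Σ(load moments about A) − R_B·L = 2802 − 207.4×10.2 = 686.1 kip·ft.

M_A = 686.1 kip·ft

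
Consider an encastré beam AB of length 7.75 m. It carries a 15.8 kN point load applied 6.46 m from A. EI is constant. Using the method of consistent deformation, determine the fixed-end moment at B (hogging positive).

Take the two fixed-end moments M_A, M_B as redundants; the released structure is the simple span AB.
End rotations of the released simple span under the applied load (×1/EI):
  at A: point load 15.8 at a = 6.46: Pab(L + b)/(6LEI) = 25.6/EI
  at B: point load 15.8 at a = 6.46: Pab(L + a)/(6LEI) = 40.24/EI
  θ_A0 = 25.6/EI,  θ_B0 = 40.24/EI
Flexibility coefficients: a unit moment at one end gives L/(3EI) there and L/(6EI) at the far end, so f₁₁ = f₂₂ = 2.583/EI and f₁₂ = f₂₁ = 1.292/EI.
Compatibility — zero rotation at each built-in end:
  2.583 M_A + 1.292 M_B = 25.6
  1.292 M_A + 2.583 M_B = 40.24
Solving the pair gives M_A = 2.828 kN·m and M_B = 14.16 kN·m (hogging).

M_B = 14.16 kN·m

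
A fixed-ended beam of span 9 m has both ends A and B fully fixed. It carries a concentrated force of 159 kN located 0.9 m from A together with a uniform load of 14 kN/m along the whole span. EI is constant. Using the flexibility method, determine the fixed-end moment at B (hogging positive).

M_B = 107.4 kN·m

Release both end moments; the primary structure is a simply-supported span AB with redundants M_A and M_B.
End rotations of the released simple span under the applied load (×1/EI):
  at A: point load 159 at a = 0.9: Pab(L + b)/(6LEI) = 367.1/EI
  at B: point load 159 at a = 0.9: Pab(L + a)/(6LEI) = 212.5/EI
  at A: UDL 14: wL³/(24EI) = 425.2/EI
  at B: UDL 14: wL³/(24EI) = 425.2/EI
  θ_A0 = 792.3/EI,  θ_B0 = 637.8/EI
Flexibility coefficients: a unit moment at one end gives L/(3EI) there and L/(6EI) at the far end, so f₁₁ = f₂₂ = 3/EI and f₁₂ = f₂₁ = 1.5/EI.
Compatibility — zero rotation at each built-in end:
  3 M_A + 1.5 M_B = 792.3
  1.5 M_A + 3 M_B = 637.8
Solving the pair gives M_A = 210.4 kN·m and M_B = 107.4 kN·m (hogging).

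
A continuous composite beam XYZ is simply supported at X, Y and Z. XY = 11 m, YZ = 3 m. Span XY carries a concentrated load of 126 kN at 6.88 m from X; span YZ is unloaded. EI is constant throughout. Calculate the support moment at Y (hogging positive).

Take M_Y as the redundant. Released structure: two simple spans XY and YZ with a hinge at Y.
Rotations at Y on the released spans (each span's end-slope, ×1/EI):
  span XY: point load 126 at a = 6.88: Pab(L + a)/(6LEI) = 967.6/EI
  relative rotation θ_0 = (967.6 + 0)/EI = 967.6/EI
A unit hogging moment at Y produces rotation L₁/(3EI) + L₂/(3EI) = 4.667/EI.
Slope continuity at Y: θ_0 = M_Y·4.667/EI, so M_Y = 967.6/4.667 = 207.3 kN·m (hogging).

M_Y = 207.3 kN·m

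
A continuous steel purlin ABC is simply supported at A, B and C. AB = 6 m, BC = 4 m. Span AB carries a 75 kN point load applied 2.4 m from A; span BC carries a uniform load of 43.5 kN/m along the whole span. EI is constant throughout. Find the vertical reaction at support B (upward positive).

Insert a hinge at B; M_B is the redundant, and each span becomes simply supported.
Discontinuity in slope at B on the released structure — sum the simple-span end rotations:
  span AB: point load 75 at a = 2.4: Pab(L + a)/(6LEI) = 151.2/EI
  span BC: UDL 43.5: wL³/(24EI) = 116/EI
  relative rotation θ_0 = (151.2 + 116)/EI = 267.2/EI
A unit hogging moment at B produces rotation L₁/(3EI) + L₂/(3EI) = 3.333/EI.
Slope continuity at B: θ_0 = M_B·3.333/EI, so M_B = 267.2/3.333 = 80.16 kN·m (hogging).
Span AB, ΣM about A with M_B applied at B: R_B^{AB}·6 = 180 + 80.16, so R_B^{AB} = 43.36 kN and R_A = 75 − 43.36 = 31.64 kN.
Span BC, ΣM about C: R_B^{BC}·4 = 348 + 80.16, so R_B^{BC} = 107 kN and R_C = 174 − 107 = 66.96 kN.
R_B = 43.36 + 107 = 150.4 kN.

R_B = 150.4 kN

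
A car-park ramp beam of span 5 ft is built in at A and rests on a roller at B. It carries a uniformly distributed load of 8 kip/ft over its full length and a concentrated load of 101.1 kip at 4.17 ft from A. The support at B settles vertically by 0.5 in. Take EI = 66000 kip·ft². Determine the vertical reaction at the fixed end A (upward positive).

Take the reaction at B as the redundant and release it; the primary structure is a cantilever fixed at A.
Primary-structure tip deflection at B by superposition:
  UDL 8: wL⁴/(8EI) = 625/EI
  point load 101.1 at a = 4.17: Pa²(3L − a)/(6EI) = 3173/EI
  δ_0 = 3798/EI
Tip deflection under a unit load at B: L³/(3EI) = 41.67/EI.
With EI = 66000 kip·ft²: δ_0 = 0.057549 ft and δ_{BB} = 0.000631 ft/kip.
Compatibility — the beam at B must follow the support down by 0.04167 ft: δ_0 − R_B·δ_{BB} = 0.04167, so R_B = (0.057549 − 0.04167)/0.000631 = 25.16 kip.
Vertical equilibrium: R_A = ΣP − R_B = 141.1 − 25.16 = 115.9 kip.

R_A = 115.9 kip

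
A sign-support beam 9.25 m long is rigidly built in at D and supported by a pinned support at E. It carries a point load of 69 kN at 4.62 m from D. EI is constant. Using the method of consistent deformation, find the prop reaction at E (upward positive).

R_E = 21.52 kN

Choose R_E as the redundant. The primary structure is the cantilever fixed at D.
Free-end deflection of the primary structure under the applied loading (downward +):
  point load 69 at a = 4.62: Pa²(3L − a)/(6EI) = 5678/EI
Tip deflection under a unit load at E: L³/(3EI) = 263.8/EI.
The prop prevents deflection at E: R_E = δ_0/δ_{EE} = 5678/263.8 = 21.52 kN.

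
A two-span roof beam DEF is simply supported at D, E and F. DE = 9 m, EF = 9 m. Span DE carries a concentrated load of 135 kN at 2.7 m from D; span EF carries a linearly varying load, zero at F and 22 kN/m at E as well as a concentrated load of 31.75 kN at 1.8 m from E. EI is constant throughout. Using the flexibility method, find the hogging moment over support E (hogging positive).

Insert a hinge at E; M_E is the redundant, and each span becomes simply supported.
End slopes at the hinge E, treating each span as simply supported:
  span DE: point load 135 at a = 2.7: Pab(L + a)/(6LEI) = 497.5/EI
  span EF: triangular load, peak 22: w₀L³/(45EI) = 356.4/EI
  span EF: point load 31.75 at a = 1.8: Pab(L + b)/(6LEI) = 123.4/EI
  relative rotation θ_0 = (497.5 + 479.8)/EI = 977.4/EI
A unit hogging moment at E produces rotation L₁/(3EI) + L₂/(3EI) = 6/EI.
Slope continuity at E: θ_0 = M_E·6/EI, so M_E = 977.4/6 = 162.9 kN·m (hogging).

M_E = 162.9 kN·m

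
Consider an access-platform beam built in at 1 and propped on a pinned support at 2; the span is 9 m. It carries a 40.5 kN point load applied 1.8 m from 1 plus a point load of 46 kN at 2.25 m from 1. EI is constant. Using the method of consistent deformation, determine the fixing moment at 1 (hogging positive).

Release the roller at 2. Primary structure: cantilever fixed at 1.
Deflection at 2 on the released cantilever, summing each load's contribution:
  point load 40.5 at a = 1.8: Pa²(3L − a)/(6EI) = 551.1/EI
  point load 46 at a = 2.25: Pa²(3L − a)/(6EI) = 960.6/EI
  δ_0 = 1512/EI
Tip deflection under a unit load at 2: L³/(3EI) = 243/EI.
Compatibility at 2: δ_0 − R_2·δ_{22} = 0, so R_2 = 1512/243 = 6.221 kN.
Moment equilibrium about 1: M_1 = Σ(load moments about 1) − R_2·L = 176.4 − 6.221×9 = 120.4 kN·m.

M_1 = 120.4 kN·m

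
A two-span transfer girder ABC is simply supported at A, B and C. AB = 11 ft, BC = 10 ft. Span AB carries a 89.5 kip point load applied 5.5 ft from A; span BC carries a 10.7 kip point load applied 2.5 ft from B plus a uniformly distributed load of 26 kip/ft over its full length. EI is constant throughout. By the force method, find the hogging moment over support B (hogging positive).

Take M_B as the redundant. Released structure: two simple spans AB and BC with a hinge at B.
Rotations at B on the released spans (each span's end-slope, ×1/EI):
  span AB: point load 89.5 at a = 5.5: Pab(L + a)/(6LEI) = 676.8/EI
  span BC: point load 10.7 at a = 2.5: Pab(L + b)/(6LEI) = 58.52/EI
  span BC: UDL 26: wL³/(24EI) = 1083/EI
  relative rotation θ_0 = (676.8 + 1142)/EI = 1819/EI
A unit hogging moment at B produces rotation L₁/(3EI) + L₂/(3EI) = 7/EI.
Compatibility: M_B·(L₁+L₂)/(3EI) = θ_0, giving M_B = 259.8 kip·ft (hogging).

M_B = 259.8 kip·ft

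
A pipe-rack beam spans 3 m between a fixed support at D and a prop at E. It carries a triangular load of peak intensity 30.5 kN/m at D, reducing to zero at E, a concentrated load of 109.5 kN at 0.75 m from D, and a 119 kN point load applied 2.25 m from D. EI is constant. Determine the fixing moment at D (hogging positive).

M_D = 114 kN·m

Remove the prop at E; the released (primary) structure is a cantilever built in at D.
Free-end deflection of the primary structure under the applied loading (downward +):
  triangular load, peak 30.5 at the fixed end: w₀L⁴/(30EI) = 82.35/EI
  point load 109.5 at a = 0.75: Pa²(3L − a)/(6EI) = 84.69/EI
  point load 119 at a = 2.25: Pa²(3L − a)/(6EI) = 677.7/EI
  δ_0 = 844.8/EI
Flexibility coefficient — unit upward force at E: δ_{EE} = L³/(3EI) = 9/EI.
Compatibility at E: δ_0 − R_E·δ_{EE} = 0, so R_E = 844.8/9 = 93.86 kN.
Moment equilibrium about D: M_D = Σ(load moments about D) − R_E·L = 395.6 − 93.86×3 = 114 kN·m.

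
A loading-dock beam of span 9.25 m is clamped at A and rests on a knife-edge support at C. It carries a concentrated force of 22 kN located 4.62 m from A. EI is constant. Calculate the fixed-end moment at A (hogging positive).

Remove the prop at C; the released (primary) structure is a cantilever built in at A.
Primary-structure tip deflection at C by superposition:
  point load 22 at a = 4.62: Pa²(3L − a)/(6EI) = 1810/EI
Flexibility coefficient — unit upward force at C: δ_{CC} = L³/(3EI) = 263.8/EI.
The prop prevents deflection at C: R_C = δ_0/δ_{CC} = 1810/263.8 = 6.862 kN.
Moment equilibrium about A: M_A = Σ(load moments about A) − R_C·L = 101.6 − 6.862×9.25 = 38.17 kN·m.

M_A = 38.17 kN·m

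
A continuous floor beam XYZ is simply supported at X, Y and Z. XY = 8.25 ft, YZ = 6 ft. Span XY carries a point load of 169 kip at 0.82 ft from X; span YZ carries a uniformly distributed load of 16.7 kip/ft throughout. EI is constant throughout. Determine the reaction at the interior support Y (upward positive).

R_Y = 87.44 kip

Insert a hinge at Y; M_Y is the redundant, and each span becomes simply supported.
Rotations at Y on the released spans (each span's end-slope, ×1/EI):
  span XY: point load 169 at a = 0.82: Pab(L + a)/(6LEI) = 188.7/EI
  span YZ: UDL 16.7: wL³/(24EI) = 150.3/EI
  relative rotation θ_0 = (188.7 + 150.3)/EI = 339/EI
A unit hogging moment at Y produces rotation L₁/(3EI) + L₂/(3EI) = 4.75/EI.
Slope continuity at Y: θ_0 = M_Y·4.75/EI, so M_Y = 339/4.75 = 71.36 kip·ft (hogging).
Span XY, ΣM about X with M_Y applied at Y: R_Y^{XY}·8.25 = 138.6 + 71.36, so R_Y^{XY} = 25.45 kip and R_X = 169 − 25.45 = 143.6 kip.
Span YZ, ΣM about Z: R_Y^{YZ}·6 = 300.6 + 71.36, so R_Y^{YZ} = 61.99 kip and R_Z = 100.2 − 61.99 = 38.21 kip.
R_Y = 25.45 + 61.99 = 87.44 kip.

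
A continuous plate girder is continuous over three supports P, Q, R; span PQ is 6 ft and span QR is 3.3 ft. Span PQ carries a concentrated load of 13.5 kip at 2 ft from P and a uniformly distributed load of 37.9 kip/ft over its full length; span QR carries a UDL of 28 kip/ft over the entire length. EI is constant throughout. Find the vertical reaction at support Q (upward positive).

R_Q = 226.1 kip

Release continuity at Q by inserting a hinge; the redundant is the internal moment M_Q. The primary structure is two simply-supported spans PQ and QR.
Rotations at Q on the released spans (each span's end-slope, ×1/EI):
  span PQ: point load 13.5 at a = 2: Pab(L + a)/(6LEI) = 24/EI
  span PQ: UDL 37.9: wL³/(24EI) = 341.1/EI
  span QR: UDL 28: wL³/(24EI) = 41.93/EI
  relative rotation θ_0 = (365.1 + 41.93)/EI = 407/EI
A unit hogging moment at Q produces rotation L₁/(3EI) + L₂/(3EI) = 3.1/EI.
Slope continuity at Q: θ_0 = M_Q·3.1/EI, so M_Q = 407/3.1 = 131.3 kip·ft (hogging).
Span PQ, ΣM about P with M_Q applied at Q: R_Q^{PQ}·6 = 709.2 + 131.3, so R_Q^{PQ} = 140.1 kip and R_P = 240.9 − 140.1 = 100.8 kip.
Span QR, ΣM about R: R_Q^{QR}·3.3 = 152.5 + 131.3, so R_Q^{QR} = 85.99 kip and R_R = 92.4 − 85.99 = 6.412 kip.
R_Q = 140.1 + 85.99 = 226.1 kip.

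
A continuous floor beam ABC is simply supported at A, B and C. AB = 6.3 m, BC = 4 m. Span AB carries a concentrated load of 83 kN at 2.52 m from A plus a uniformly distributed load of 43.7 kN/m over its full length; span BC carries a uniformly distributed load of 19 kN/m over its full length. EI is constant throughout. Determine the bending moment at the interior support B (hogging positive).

M_B = 201.1 kN·m

Take M_B as the redundant. Released structure: two simple spans AB and BC with a hinge at B.
Rotations at B on the released spans (each span's end-slope, ×1/EI):
  span AB: point load 83 at a = 2.52: Pab(L + a)/(6LEI) = 184.5/EI
  span AB: UDL 43.7: wL³/(24EI) = 455.3/EI
  span BC: UDL 19: wL³/(24EI) = 50.67/EI
  relative rotation θ_0 = (639.8 + 50.67)/EI = 690.4/EI
A unit hogging moment at B produces rotation L₁/(3EI) + L₂/(3EI) = 3.433/EI.
Slope continuity at B: θ_0 = M_B·3.433/EI, so M_B = 690.4/3.433 = 201.1 kN·m (hogging).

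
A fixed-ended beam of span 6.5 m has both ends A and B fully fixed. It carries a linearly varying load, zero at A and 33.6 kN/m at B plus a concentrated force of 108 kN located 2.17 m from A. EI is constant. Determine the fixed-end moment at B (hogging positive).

M_B = 123.1 kN·m

Release both end moments; the primary structure is a simply-supported span AB with redundants M_A and M_B.
Simple-span end rotations at A and B under the given loads:
  at A: triangular load, peak 33.6: 7w₀L³/(360EI) = 179.4/EI
  at B: triangular load, peak 33.6: w₀L³/(45EI) = 205.1/EI
  at A: point load 108 at a = 2.17: Pab(L + b)/(6LEI) = 281.8/EI
  at B: point load 108 at a = 2.17: Pab(L + a)/(6LEI) = 225.6/EI
  θ_A0 = 461.2/EI,  θ_B0 = 430.6/EI
Flexibility coefficients: a unit moment at one end gives L/(3EI) there and L/(6EI) at the far end, so f₁₁ = f₂₂ = 2.167/EI and f₁₂ = f₂₁ = 1.083/EI.
Compatibility — zero rotation at each built-in end:
  2.167 M_A + 1.083 M_B = 461.2
  1.083 M_A + 2.167 M_B = 430.6
Solving the pair gives M_A = 151.3 kN·m and M_B = 123.1 kN·m (hogging).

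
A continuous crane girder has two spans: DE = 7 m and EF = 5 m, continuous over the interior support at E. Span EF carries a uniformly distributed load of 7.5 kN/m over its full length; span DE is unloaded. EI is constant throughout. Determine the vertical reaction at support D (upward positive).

R_D = -1.395 kN

Insert a hinge at E; M_E is the redundant, and each span becomes simply supported.
End slopes at the hinge E, treating each span as simply supported:
  span EF: UDL 7.5: wL³/(24EI) = 39.06/EI
  relative rotation θ_0 = (0 + 39.06)/EI = 39.06/EI
A unit hogging moment at E produces rotation L₁/(3EI) + L₂/(3EI) = 4/EI.
Slope continuity at E: θ_0 = M_E·4/EI, so M_E = 39.06/4 = 9.766 kN·m (hogging).
Span DE, ΣM about D with M_E applied at E: R_E^{DE}·7 = 0 + 9.766, so R_E^{DE} = 1.395 kN and R_D = 0 − 1.395 = -1.395 kN.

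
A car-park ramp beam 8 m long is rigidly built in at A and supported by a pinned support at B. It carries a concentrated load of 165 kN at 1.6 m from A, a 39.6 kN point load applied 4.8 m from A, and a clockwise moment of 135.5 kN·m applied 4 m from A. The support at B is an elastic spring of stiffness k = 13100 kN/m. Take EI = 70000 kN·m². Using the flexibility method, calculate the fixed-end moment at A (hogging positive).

M_A = 237.4 kN·m

Choose R_B as the redundant. The primary structure is the cantilever fixed at A.
Deflection at B on the released cantilever, summing each load's contribution:
  point load 165 at a = 1.6: Pa²(3L − a)/(6EI) = 1577/EI
  point load 39.6 at a = 4.8: Pa²(3L − a)/(6EI) = 2920/EI
  clockwise couple 135.5 at a = 4: M₀a(2L − a)/(2EI) = 3252/EI
  δ_0 = 7749/EI
Flexibility coefficient — unit upward force at B: δ_{BB} = L³/(3EI) = 170.7/EI.
With EI = 70000 kN·m²: δ_0 = 0.11069 m and δ_{BB} = 0.002438 m/kN.
Compatibility — the spring shortens by R_B/k under the reaction it provides: δ_0 − R_B·δ_{BB} = R_B/k. With 1/k = 0.000076 m/kN, R_B = δ_0 / (δ_{BB} + 1/k) = 0.11069 / (0.002438 + 0.000076) = 44.02 kN.
Moment equilibrium about A: M_A = Σ(load moments about A) − R_B·L = 589.6 − 44.02×8 = 237.4 kN·m.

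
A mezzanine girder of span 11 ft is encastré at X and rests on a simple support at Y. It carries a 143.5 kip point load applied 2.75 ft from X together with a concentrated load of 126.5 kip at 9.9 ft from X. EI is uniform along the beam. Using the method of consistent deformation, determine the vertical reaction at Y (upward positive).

R_Y = 119.9 kip

Remove the prop at Y; the released (primary) structure is a cantilever built in at X.
Deflection at Y on the released cantilever, summing each load's contribution:
  point load 143.5 at a = 2.75: Pa²(3L − a)/(6EI) = 5471/EI
  point load 126.5 at a = 9.9: Pa²(3L − a)/(6EI) = 47733/EI
  δ_0 = 53205/EI
Tip deflection under a unit load at Y: L³/(3EI) = 443.7/EI.
Compatibility at Y: δ_0 − R_Y·δ_{YY} = 0, so R_Y = 53205/443.7 = 119.9 kip.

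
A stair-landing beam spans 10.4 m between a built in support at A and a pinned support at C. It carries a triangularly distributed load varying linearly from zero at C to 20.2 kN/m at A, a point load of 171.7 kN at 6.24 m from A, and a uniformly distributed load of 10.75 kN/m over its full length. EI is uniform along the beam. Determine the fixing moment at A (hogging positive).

M_A = 591 kN·m

Take the reaction at C as the redundant and release it; the primary structure is a cantilever fixed at A.
Free-end deflection of the primary structure under the applied loading (downward +):
  triangular load, peak 20.2 at the fixed end: w₀L⁴/(30EI) = 7877/EI
  point load 171.7 at a = 6.24: Pa²(3L − a)/(6EI) = 27812/EI
  UDL 10.75: wL⁴/(8EI) = 15720/EI
  δ_0 = 51409/EI
Flexibility coefficient — unit upward force at C: δ_{CC} = L³/(3EI) = 375/EI.
Compatibility at C: δ_0 − R_C·δ_{CC} = 0, so R_C = 51409/375 = 137.1 kN.
Moment equilibrium about A: M_A = Σ(load moments about A) − R_C·L = 2017 − 137.1×10.4 = 591 kN·m.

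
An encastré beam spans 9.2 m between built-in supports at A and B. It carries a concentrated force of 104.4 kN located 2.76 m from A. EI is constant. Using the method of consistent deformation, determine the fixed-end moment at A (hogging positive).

M_A = 141.2 kN·m

Take the two fixed-end moments M_A, M_B as redundants; the released structure is the simple span AB.
On the primary (simply-supported) span, the end slopes from the loading are:
  at A: point load 104.4 at a = 2.76: Pab(L + b)/(6LEI) = 525.8/EI
  at B: point load 104.4 at a = 2.76: Pab(L + a)/(6LEI) = 402.1/EI
  θ_A0 = 525.8/EI,  θ_B0 = 402.1/EI
Flexibility coefficients: a unit moment at one end gives L/(3EI) there and L/(6EI) at the far end, so f₁₁ = f₂₂ = 3.067/EI and f₁₂ = f₂₁ = 1.533/EI.
Compatibility — zero rotation at each built-in end:
  3.067 M_A + 1.533 M_B = 525.8
  1.533 M_A + 3.067 M_B = 402.1
Solving the pair gives M_A = 141.2 kN·m and M_B = 60.51 kN·m (hogging).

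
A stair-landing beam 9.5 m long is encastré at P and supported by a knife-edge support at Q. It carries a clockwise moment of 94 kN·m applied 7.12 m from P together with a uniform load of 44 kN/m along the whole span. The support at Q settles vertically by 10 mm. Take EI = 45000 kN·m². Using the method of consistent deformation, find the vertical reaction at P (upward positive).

Remove the prop at Q; the released (primary) structure is a cantilever built in at P.
Free-end deflection of the primary structure under the applied loading (downward +):
  clockwise couple 94 at a = 7.12: M₀a(2L − a)/(2EI) = 3976/EI
  UDL 44: wL⁴/(8EI) = 44798/EI
  δ_0 = 48773/EI
Flexibility coefficient — unit upward force at Q: δ_{QQ} = L³/(3EI) = 285.8/EI.
With EI = 45000 kN·m²: δ_0 = 1.0839 m and δ_{QQ} = 0.006351 m/kN.
Compatibility — the beam at Q must follow the support down by 0.01 m: δ_0 − R_Q·δ_{QQ} = 0.01, so R_Q = (1.0839 − 0.01)/0.006351 = 169.1 kN.
Vertical equilibrium: R_P = ΣP − R_Q = 418 − 169.1 = 248.9 kN.

R_P = 248.9 kN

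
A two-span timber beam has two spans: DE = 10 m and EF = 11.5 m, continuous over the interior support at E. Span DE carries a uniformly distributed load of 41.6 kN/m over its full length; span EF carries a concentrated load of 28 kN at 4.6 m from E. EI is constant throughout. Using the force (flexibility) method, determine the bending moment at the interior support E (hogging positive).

M_E = 274.9 kN·m

Release continuity at E by inserting a hinge; the redundant is the internal moment M_E. The primary structure is two simply-supported spans DE and EF.
Discontinuity in slope at E on the released structure — sum the simple-span end rotations:
  span DE: UDL 41.6: wL³/(24EI) = 1733/EI
  span EF: point load 28 at a = 4.6: Pab(L + b)/(6LEI) = 237/EI
  relative rotation θ_0 = (1733 + 237)/EI = 1970/EI
A unit hogging moment at E produces rotation L₁/(3EI) + L₂/(3EI) = 7.167/EI.
Compatibility: M_E·(L₁+L₂)/(3EI) = θ_0, giving M_E = 274.9 kN·m (hogging).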